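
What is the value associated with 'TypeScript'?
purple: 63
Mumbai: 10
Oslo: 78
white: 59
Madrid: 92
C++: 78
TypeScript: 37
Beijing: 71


Looking up key 'TypeScript'
Value: 37

37


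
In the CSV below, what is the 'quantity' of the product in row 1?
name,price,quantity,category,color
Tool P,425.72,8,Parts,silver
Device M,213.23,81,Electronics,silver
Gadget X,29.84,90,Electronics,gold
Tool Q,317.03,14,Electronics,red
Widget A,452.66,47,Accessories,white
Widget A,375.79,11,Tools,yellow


Query: Row 1 ('Tool P'), column 'quantity'
Value: 8

8


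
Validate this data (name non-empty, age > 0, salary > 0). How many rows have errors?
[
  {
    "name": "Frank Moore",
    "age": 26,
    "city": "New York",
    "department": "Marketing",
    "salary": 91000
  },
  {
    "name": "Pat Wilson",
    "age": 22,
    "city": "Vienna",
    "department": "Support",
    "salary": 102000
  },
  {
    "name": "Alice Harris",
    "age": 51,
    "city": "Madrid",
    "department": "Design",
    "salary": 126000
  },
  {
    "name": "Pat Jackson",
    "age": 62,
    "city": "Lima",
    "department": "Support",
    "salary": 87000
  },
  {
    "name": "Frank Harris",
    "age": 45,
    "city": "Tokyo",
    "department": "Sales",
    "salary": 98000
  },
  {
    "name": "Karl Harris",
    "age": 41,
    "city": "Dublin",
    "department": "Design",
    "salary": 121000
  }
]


Validating 6 records:
Rules: name non-empty, age > 0, salary > 0

  Row 1 (Frank Moore): OK
  Row 2 (Pat Wilson): OK
  Row 3 (Alice Harris): OK
  Row 4 (Pat Jackson): OK
  Row 5 (Frank Harris): OK
  Row 6 (Karl Harris): OK

Total errors: 0

0 errors


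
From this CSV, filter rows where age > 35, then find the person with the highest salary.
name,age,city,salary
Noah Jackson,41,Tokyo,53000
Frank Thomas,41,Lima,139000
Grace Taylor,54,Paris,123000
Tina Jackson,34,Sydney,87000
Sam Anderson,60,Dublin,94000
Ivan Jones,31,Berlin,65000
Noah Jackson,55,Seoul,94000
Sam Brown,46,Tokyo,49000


Filter: age > 35
Sort by: salary (descending)

Filtered records (6):
  Frank Thomas, age 41, salary $139000
  Grace Taylor, age 54, salary $123000
  Sam Anderson, age 60, salary $94000
  Noah Jackson, age 55, salary $94000
  Noah Jackson, age 41, salary $53000
  Sam Brown, age 46, salary $49000

Highest salary: Frank Thomas ($139000)

Frank Thomas


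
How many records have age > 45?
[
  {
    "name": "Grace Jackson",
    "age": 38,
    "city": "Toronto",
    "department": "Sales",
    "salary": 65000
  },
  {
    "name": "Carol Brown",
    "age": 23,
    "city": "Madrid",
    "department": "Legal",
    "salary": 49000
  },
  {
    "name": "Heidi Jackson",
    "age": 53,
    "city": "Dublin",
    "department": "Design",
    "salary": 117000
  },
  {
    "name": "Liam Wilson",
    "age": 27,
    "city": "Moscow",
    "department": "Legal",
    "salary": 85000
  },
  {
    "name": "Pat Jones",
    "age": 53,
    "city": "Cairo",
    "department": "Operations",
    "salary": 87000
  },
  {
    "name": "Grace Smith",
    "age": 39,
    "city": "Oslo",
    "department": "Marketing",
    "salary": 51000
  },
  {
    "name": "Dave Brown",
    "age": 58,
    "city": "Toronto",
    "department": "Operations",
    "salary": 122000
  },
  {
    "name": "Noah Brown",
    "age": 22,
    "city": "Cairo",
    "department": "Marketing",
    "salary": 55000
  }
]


Data: 8 records
Condition: age > 45

Checking each record:
  Grace Jackson: 38
  Carol Brown: 23
  Heidi Jackson: 53 MATCH
  Liam Wilson: 27
  Pat Jones: 53 MATCH
  Grace Smith: 39
  Dave Brown: 58 MATCH
  Noah Brown: 22

Count: 3

3


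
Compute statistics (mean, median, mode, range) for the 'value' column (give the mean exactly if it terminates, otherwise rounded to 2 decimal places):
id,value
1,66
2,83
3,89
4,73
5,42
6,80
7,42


Data: [66, 83, 89, 73, 42, 80, 42]
Count: 7
Sum: 475
Mean: 475/7 ≈ 67.86 (rounded to 2 decimal places)
Sorted: [42, 42, 66, 73, 80, 83, 89]
Median: 73.0
Mode: 42 (2 times)
Range: 89 - 42 = 47
Min: 42, Max: 89

mean≈67.86, median=73.0, mode=42, range=47


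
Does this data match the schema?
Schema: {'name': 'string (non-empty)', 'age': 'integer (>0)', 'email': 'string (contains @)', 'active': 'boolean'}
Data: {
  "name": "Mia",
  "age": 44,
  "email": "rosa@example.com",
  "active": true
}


Validating each field against schema:
  name: OK (non-empty string)
  age: OK (positive integer)
  email: OK (string with @)
  active: OK (boolean)

Result: VALID

VALID


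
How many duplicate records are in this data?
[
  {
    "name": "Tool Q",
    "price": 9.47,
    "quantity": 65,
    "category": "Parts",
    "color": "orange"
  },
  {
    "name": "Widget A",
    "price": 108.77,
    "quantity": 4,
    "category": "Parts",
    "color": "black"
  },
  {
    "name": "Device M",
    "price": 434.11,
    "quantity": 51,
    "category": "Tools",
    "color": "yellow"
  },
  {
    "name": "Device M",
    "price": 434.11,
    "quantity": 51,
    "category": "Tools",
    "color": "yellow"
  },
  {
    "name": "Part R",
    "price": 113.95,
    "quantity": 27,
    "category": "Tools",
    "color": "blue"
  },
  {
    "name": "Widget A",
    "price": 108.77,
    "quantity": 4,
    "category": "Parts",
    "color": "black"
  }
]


Checking 6 records for duplicates:

  Row 1: Tool Q ($9.47, qty 65)
  Row 2: Widget A ($108.77, qty 4)
  Row 3: Device M ($434.11, qty 51)
  Row 4: Device M ($434.11, qty 51) <-- DUPLICATE
  Row 5: Part R ($113.95, qty 27)
  Row 6: Widget A ($108.77, qty 4) <-- DUPLICATE

Duplicates found: 2
Unique records: 4

2 duplicates, 4 unique


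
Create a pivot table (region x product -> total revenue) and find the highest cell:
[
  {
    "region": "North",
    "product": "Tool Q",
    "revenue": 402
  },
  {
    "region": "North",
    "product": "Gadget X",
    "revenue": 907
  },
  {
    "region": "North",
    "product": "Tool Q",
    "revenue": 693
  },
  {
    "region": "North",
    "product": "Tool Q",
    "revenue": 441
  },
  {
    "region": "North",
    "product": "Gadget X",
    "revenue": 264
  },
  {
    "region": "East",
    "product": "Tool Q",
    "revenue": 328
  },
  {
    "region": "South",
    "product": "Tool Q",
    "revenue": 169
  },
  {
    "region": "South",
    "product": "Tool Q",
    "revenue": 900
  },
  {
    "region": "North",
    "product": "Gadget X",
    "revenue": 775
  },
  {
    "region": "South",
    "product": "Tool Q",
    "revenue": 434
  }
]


Pivot: region (rows) x product (columns) -> total revenue

     Gadget X      Tool Q      
East             0           328  
North         1946          1536  
South            0          1503  

Highest: North / Gadget X = $1946

North / Gadget X = $1946


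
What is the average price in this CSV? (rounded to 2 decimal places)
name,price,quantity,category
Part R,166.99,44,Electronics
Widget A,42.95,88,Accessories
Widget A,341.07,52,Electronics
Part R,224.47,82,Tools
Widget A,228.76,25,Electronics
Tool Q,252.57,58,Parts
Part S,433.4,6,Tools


Computing average price:
Values: [166.99, 42.95, 341.07, 224.47, 228.76, 252.57, 433.4]
Sum = 1690.21
Count = 7
Average = 1690.21/7 ≈ 241.46 (rounded to 2 decimal places)

241.46


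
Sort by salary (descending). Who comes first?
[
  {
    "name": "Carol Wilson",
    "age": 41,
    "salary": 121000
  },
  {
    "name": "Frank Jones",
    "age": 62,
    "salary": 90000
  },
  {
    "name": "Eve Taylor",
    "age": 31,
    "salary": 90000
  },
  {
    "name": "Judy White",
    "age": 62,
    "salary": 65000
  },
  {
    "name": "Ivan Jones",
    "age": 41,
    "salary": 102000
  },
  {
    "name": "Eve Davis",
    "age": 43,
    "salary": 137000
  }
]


Sort by: salary (descending)

Sorted order:
  1. Eve Davis (salary = 137000)
  2. Carol Wilson (salary = 121000)
  3. Ivan Jones (salary = 102000)
  4. Frank Jones (salary = 90000)
  5. Eve Taylor (salary = 90000)
  6. Judy White (salary = 65000)

First: Eve Davis

Eve Davis


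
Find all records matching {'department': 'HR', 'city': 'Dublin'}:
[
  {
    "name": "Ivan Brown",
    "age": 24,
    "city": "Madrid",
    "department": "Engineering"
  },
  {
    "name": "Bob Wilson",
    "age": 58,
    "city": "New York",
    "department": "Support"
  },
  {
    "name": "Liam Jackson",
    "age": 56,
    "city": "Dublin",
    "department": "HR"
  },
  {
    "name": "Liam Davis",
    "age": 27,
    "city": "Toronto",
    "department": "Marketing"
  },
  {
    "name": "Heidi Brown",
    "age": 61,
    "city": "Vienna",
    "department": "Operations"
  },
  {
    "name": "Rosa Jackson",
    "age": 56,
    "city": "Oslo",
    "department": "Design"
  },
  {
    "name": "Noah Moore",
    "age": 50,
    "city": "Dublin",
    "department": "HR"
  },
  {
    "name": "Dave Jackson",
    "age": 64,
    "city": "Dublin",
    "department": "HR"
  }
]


Search criteria: {'department': 'HR', 'city': 'Dublin'}

Checking 8 records:
  Ivan Brown: {department: Engineering, city: Madrid}
  Bob Wilson: {department: Support, city: New York}
  Liam Jackson: {department: HR, city: Dublin} <-- MATCH
  Liam Davis: {department: Marketing, city: Toronto}
  Heidi Brown: {department: Operations, city: Vienna}
  Rosa Jackson: {department: Design, city: Oslo}
  Noah Moore: {department: HR, city: Dublin} <-- MATCH
  Dave Jackson: {department: HR, city: Dublin} <-- MATCH

Matches: ["Liam Jackson", "Noah Moore", "Dave Jackson"]

["Liam Jackson", "Noah Moore", "Dave Jackson"]


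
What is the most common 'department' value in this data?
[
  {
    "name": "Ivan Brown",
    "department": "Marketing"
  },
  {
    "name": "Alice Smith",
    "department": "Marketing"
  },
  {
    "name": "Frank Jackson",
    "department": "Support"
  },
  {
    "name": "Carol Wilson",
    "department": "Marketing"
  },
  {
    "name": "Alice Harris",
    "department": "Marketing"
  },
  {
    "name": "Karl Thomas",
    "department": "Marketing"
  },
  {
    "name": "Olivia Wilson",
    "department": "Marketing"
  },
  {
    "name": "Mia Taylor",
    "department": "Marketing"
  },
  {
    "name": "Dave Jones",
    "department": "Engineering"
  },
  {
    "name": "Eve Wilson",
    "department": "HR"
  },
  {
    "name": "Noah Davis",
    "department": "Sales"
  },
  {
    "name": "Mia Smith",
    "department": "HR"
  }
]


Counting 'department' values across 12 records:

  Marketing: 7 #######
  HR: 2 ##
  Support: 1 #
  Engineering: 1 #
  Sales: 1 #

Most common: Marketing (7 times)

Marketing (7 times)


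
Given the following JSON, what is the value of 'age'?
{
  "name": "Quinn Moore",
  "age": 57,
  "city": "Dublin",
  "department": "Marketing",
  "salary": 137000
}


Looking up field 'age'
Value: 57

57


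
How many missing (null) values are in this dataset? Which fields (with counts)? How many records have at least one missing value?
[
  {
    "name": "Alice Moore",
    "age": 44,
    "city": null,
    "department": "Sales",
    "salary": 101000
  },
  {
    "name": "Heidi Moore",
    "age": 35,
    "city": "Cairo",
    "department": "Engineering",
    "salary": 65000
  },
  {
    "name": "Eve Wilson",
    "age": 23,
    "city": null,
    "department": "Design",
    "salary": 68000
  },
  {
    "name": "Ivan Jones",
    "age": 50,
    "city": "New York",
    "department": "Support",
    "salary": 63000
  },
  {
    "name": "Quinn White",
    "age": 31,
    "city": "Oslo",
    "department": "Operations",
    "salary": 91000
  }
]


Checking for missing (null) values in 5 records:

  Alice Moore: city
  Heidi Moore: complete
  Eve Wilson: city
  Ivan Jones: complete
  Quinn White: complete

Per field:
  name: 0 missing
  age: 0 missing
  city: 2 missing
  department: 0 missing
  salary: 0 missing

Total missing values: 2
Records with any missing: 2

2 missing values (city: 2); 2 incomplete records


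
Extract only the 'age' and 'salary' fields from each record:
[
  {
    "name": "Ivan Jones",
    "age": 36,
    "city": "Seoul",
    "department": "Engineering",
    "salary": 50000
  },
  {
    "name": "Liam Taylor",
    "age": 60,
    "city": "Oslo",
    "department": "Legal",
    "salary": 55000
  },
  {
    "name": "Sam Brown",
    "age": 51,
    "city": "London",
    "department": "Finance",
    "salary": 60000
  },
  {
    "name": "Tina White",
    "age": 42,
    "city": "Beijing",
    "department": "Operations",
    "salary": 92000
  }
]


Original: 4 records with fields: name, age, city, department, salary
Keep: ['age', 'salary']
Drop: ['name', 'city', 'department']
Result: 4 records, 2 fields each

[
  {
    "age": 36,
    "salary": 50000
  },
  {
    "age": 60,
    "salary": 55000
  },
  {
    "age": 51,
    "salary": 60000
  },
  {
    "age": 42,
    "salary": 92000
  }
]


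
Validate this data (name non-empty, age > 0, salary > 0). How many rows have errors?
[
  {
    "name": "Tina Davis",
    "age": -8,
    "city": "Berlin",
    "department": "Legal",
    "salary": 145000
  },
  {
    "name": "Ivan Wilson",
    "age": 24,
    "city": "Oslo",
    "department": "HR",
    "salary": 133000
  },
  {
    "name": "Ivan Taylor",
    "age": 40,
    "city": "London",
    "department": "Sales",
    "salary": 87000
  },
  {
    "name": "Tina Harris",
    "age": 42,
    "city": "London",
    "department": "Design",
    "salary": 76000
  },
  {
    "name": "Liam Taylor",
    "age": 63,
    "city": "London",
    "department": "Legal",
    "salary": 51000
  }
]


Validating 5 records:
Rules: name non-empty, age > 0, salary > 0

  Row 1 (Tina Davis): negative age: -8
  Row 2 (Ivan Wilson): OK
  Row 3 (Ivan Taylor): OK
  Row 4 (Tina Harris): OK
  Row 5 (Liam Taylor): OK

Total errors: 1

1 errors


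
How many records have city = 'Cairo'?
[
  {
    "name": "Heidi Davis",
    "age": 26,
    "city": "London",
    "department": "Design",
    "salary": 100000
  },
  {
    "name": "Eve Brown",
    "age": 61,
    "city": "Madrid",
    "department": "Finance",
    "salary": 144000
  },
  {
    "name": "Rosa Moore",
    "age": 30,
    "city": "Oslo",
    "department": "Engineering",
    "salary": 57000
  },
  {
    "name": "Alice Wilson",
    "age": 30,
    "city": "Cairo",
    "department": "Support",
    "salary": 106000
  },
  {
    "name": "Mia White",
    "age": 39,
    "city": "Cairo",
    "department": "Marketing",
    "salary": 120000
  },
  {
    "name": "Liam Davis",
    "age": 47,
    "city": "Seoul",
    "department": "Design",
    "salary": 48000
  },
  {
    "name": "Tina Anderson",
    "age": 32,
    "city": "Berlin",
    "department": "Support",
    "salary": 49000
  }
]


Data: 7 records
Condition: city = 'Cairo'

Checking each record:
  Heidi Davis: London
  Eve Brown: Madrid
  Rosa Moore: Oslo
  Alice Wilson: Cairo MATCH
  Mia White: Cairo MATCH
  Liam Davis: Seoul
  Tina Anderson: Berlin

Count: 2

2


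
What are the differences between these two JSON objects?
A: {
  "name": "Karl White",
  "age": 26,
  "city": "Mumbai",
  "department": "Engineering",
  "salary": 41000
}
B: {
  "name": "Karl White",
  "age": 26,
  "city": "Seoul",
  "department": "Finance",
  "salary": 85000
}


Comparing each field (in key order):
  name: same
  age: same
  city: DIFFERENT
  department: DIFFERENT
  salary: DIFFERENT
Differences:
  city: Mumbai -> Seoul
  department: Engineering -> Finance
  salary: 41000 -> 85000

3 field(s) changed

3 changes: city, department, salary


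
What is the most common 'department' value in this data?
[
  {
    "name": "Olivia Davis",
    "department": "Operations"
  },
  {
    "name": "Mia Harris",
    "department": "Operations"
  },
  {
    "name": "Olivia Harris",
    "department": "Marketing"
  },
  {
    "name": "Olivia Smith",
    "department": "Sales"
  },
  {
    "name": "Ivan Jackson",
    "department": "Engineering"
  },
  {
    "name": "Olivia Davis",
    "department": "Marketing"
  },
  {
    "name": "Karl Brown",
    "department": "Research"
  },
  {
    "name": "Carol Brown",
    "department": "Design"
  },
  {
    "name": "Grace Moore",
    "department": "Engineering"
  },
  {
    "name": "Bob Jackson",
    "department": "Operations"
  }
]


Counting 'department' values across 10 records:

  Operations: 3 ###
  Marketing: 2 ##
  Engineering: 2 ##
  Sales: 1 #
  Research: 1 #
  Design: 1 #

Most common: Operations (3 times)

Operations (3 times)


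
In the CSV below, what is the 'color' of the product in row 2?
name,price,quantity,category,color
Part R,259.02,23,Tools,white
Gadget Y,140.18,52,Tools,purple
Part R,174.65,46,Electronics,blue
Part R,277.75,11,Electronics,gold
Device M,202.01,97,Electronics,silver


Query: Row 2 ('Gadget Y'), column 'color'
Value: purple

purple


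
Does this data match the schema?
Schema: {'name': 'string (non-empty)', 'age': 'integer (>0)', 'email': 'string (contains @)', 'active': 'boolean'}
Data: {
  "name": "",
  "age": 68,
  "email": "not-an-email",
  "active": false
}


Validating each field against schema:
  name: FAIL ("" is an empty string)
  age: OK (positive integer)
  email: FAIL ("not-an-email" does not contain @)
  active: OK (boolean)

Result: INVALID (2 errors: name, email)

INVALID (2 errors: name, email)


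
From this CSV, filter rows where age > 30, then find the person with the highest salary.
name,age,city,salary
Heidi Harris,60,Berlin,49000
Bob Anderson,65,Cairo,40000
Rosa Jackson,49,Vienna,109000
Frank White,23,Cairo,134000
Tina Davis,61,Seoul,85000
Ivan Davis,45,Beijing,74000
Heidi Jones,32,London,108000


Filter: age > 30
Sort by: salary (descending)

Filtered records (6):
  Rosa Jackson, age 49, salary $109000
  Heidi Jones, age 32, salary $108000
  Tina Davis, age 61, salary $85000
  Ivan Davis, age 45, salary $74000
  Heidi Harris, age 60, salary $49000
  Bob Anderson, age 65, salary $40000

Highest salary: Rosa Jackson ($109000)

Rosa Jackson


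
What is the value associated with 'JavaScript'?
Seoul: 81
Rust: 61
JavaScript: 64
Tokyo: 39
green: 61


Looking up key 'JavaScript'
Value: 64

64


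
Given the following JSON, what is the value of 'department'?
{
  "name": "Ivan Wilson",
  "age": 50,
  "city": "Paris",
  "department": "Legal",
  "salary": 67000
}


Looking up field 'department'
Value: Legal

Legal


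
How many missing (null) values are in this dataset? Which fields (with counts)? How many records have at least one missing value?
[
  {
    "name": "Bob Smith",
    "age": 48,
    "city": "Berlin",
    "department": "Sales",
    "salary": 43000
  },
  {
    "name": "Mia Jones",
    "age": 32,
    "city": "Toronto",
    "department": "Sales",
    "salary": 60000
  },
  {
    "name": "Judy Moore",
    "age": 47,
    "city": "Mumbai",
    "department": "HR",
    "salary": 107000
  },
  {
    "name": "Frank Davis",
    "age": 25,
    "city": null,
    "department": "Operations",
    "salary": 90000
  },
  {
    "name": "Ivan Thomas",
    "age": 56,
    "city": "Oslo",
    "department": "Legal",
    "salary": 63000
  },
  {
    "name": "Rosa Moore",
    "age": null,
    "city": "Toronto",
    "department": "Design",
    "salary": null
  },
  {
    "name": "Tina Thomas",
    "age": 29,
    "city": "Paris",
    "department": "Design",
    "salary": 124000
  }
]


Checking for missing (null) values in 7 records:

  Bob Smith: complete
  Mia Jones: complete
  Judy Moore: complete
  Frank Davis: city
  Ivan Thomas: complete
  Rosa Moore: age, salary
  Tina Thomas: complete

Per field:
  name: 0 missing
  age: 1 missing
  city: 1 missing
  department: 0 missing
  salary: 1 missing

Total missing values: 3
Records with any missing: 2

3 missing values (age: 1, city: 1, salary: 1); 2 incomplete records


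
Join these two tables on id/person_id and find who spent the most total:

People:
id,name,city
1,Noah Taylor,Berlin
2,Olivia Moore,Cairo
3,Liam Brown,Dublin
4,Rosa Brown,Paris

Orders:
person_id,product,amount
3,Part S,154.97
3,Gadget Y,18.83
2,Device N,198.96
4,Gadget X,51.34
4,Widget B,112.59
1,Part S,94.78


Join on: people.id = orders.person_id

Joined rows:
  Liam Brown (Dublin) bought Part S for $154.97
  Liam Brown (Dublin) bought Gadget Y for $18.83
  Olivia Moore (Cairo) bought Device N for $198.96
  Rosa Brown (Paris) bought Gadget X for $51.34
  Rosa Brown (Paris) bought Widget B for $112.59
  Noah Taylor (Berlin) bought Part S for $94.78

Total per person:
  Olivia Moore: $198.96
  Liam Brown: $173.80
  Rosa Brown: $163.93
  Noah Taylor: $94.78

Top spender: Olivia Moore ($198.96)

Olivia Moore ($198.96)


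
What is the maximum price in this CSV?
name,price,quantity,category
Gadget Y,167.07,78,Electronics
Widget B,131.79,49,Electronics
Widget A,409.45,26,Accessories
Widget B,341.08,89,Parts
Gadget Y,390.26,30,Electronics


Computing maximum price:
Values: [167.07, 131.79, 409.45, 341.08, 390.26]
Max = 409.45

409.45


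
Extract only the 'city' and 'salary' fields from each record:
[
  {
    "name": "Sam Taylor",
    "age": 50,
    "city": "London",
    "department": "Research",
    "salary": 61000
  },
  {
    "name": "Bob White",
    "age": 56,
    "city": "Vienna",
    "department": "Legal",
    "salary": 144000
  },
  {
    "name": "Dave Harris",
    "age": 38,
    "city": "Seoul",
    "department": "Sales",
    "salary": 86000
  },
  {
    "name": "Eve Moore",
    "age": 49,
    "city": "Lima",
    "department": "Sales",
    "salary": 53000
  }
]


Original: 4 records with fields: name, age, city, department, salary
Keep: ['city', 'salary']
Drop: ['name', 'age', 'department']
Result: 4 records, 2 fields each

[
  {
    "city": "London",
    "salary": 61000
  },
  {
    "city": "Vienna",
    "salary": 144000
  },
  {
    "city": "Seoul",
    "salary": 86000
  },
  {
    "city": "Lima",
    "salary": 53000
  }
]


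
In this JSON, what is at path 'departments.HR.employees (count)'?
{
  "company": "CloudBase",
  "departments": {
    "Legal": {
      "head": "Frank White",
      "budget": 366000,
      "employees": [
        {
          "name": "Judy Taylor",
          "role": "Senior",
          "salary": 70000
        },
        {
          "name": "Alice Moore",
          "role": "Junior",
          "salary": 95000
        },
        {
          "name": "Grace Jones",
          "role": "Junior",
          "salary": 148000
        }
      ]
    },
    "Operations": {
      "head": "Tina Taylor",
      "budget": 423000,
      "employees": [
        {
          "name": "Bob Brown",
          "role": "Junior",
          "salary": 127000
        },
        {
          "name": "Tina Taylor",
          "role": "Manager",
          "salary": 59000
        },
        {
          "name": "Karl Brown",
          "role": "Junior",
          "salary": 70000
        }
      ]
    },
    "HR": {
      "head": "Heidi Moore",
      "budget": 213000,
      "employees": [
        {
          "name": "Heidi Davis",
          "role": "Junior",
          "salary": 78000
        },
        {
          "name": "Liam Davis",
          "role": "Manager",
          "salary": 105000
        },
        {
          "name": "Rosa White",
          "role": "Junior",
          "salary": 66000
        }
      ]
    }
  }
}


Path: departments.HR.employees (count)

Navigate:
  -> departments
  -> HR
  -> employees (array, length 3)

3


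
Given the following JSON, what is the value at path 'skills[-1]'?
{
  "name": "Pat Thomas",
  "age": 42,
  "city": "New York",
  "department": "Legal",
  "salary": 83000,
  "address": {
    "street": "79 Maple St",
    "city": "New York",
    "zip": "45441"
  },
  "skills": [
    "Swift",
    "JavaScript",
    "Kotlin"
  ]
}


Query: skills[-1]
Path: skills -> last element
Value: Kotlin

Kotlin


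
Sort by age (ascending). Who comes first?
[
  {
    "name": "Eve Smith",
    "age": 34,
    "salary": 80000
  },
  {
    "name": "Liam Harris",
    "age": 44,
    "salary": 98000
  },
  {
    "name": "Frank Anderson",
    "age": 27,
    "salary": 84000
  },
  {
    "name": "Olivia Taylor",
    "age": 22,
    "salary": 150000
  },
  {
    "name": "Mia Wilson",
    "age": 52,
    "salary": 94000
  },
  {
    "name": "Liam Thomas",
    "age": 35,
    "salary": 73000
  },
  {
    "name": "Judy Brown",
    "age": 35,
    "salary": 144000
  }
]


Sort by: age (ascending)

Sorted order:
  1. Olivia Taylor (age = 22)
  2. Frank Anderson (age = 27)
  3. Eve Smith (age = 34)
  4. Liam Thomas (age = 35)
  5. Judy Brown (age = 35)
  6. Liam Harris (age = 44)
  7. Mia Wilson (age = 52)

First: Olivia Taylor

Olivia Taylor


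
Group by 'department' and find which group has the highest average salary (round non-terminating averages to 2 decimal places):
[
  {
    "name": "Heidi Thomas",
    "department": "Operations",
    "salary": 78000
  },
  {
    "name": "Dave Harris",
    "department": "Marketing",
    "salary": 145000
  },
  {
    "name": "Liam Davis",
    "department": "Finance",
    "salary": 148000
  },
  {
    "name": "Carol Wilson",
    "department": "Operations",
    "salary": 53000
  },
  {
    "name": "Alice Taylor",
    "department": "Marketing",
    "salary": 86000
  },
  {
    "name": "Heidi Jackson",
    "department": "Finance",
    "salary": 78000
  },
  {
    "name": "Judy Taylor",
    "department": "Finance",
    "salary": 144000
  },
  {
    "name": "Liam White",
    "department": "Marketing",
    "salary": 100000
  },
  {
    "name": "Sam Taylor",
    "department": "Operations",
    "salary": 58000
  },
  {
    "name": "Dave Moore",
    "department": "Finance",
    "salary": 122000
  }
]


Group by: department

Groups:
  Finance: 4 people, avg salary = 492000/4 = $123000
  Marketing: 3 people, avg salary = 331000/3 ≈ $110333.33
  Operations: 3 people, avg salary = 189000/3 = $63000

Highest average salary: Finance ($123000)

Finance ($123000)


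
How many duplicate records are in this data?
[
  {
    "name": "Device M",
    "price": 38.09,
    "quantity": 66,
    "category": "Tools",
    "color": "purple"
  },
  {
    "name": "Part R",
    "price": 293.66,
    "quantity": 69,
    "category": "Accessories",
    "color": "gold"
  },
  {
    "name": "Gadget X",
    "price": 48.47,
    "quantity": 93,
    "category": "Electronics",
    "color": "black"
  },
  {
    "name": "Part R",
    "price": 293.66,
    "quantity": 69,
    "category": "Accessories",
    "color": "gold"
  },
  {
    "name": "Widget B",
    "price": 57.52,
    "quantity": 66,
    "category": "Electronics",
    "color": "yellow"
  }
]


Checking 5 records for duplicates:

  Row 1: Device M ($38.09, qty 66)
  Row 2: Part R ($293.66, qty 69)
  Row 3: Gadget X ($48.47, qty 93)
  Row 4: Part R ($293.66, qty 69) <-- DUPLICATE
  Row 5: Widget B ($57.52, qty 66)

Duplicates found: 1
Unique records: 4

1 duplicates, 4 unique


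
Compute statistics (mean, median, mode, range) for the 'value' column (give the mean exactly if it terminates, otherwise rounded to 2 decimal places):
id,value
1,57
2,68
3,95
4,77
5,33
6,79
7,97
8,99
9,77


Data: [57, 68, 95, 77, 33, 79, 97, 99, 77]
Count: 9
Sum: 682
Mean: 682/9 ≈ 75.78 (rounded to 2 decimal places)
Sorted: [33, 57, 68, 77, 77, 79, 95, 97, 99]
Median: 77.0
Mode: 77 (2 times)
Range: 99 - 33 = 66
Min: 33, Max: 99

mean≈75.78, median=77.0, mode=77, range=66


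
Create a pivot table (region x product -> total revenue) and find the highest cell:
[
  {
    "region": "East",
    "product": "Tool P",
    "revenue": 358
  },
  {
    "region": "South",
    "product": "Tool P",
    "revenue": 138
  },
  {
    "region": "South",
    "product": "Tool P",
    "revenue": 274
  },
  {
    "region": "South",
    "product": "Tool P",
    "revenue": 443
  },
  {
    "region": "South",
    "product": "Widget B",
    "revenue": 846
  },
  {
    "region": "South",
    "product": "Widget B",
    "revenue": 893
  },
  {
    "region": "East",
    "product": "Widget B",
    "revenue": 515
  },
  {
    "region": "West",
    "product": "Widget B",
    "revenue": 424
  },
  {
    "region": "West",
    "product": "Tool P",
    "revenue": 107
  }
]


Pivot: region (rows) x product (columns) -> total revenue

     Tool P        Widget B    
East           358           515  
South          855          1739  
West           107           424  

Highest: South / Widget B = $1739

South / Widget B = $1739


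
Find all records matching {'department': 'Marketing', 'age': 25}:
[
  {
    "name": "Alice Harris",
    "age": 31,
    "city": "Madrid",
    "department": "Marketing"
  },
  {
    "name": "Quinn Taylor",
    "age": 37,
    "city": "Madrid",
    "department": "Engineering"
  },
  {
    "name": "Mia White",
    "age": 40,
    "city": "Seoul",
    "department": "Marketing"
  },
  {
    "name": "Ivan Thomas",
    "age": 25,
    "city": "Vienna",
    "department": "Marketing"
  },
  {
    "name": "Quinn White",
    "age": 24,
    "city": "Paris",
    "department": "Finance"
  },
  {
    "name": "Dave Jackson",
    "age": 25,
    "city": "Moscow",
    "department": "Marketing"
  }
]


Search criteria: {'department': 'Marketing', 'age': 25}

Checking 6 records:
  Alice Harris: {department: Marketing, age: 31}
  Quinn Taylor: {department: Engineering, age: 37}
  Mia White: {department: Marketing, age: 40}
  Ivan Thomas: {department: Marketing, age: 25} <-- MATCH
  Quinn White: {department: Finance, age: 24}
  Dave Jackson: {department: Marketing, age: 25} <-- MATCH

Matches: ["Ivan Thomas", "Dave Jackson"]

["Ivan Thomas", "Dave Jackson"]


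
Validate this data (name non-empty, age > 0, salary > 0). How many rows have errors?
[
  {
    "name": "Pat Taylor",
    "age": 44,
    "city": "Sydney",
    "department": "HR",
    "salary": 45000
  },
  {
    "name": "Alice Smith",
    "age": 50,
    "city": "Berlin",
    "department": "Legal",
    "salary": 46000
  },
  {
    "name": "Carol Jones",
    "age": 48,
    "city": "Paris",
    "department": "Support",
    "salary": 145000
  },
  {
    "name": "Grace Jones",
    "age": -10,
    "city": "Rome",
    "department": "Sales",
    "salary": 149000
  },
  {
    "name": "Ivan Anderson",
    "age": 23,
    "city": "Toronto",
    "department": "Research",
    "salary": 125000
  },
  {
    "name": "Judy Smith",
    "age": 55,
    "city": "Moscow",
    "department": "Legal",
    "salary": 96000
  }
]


Validating 6 records:
Rules: name non-empty, age > 0, salary > 0

  Row 1 (Pat Taylor): OK
  Row 2 (Alice Smith): OK
  Row 3 (Carol Jones): OK
  Row 4 (Grace Jones): negative age: -10
  Row 5 (Ivan Anderson): OK
  Row 6 (Judy Smith): OK

Total errors: 1

1 errors


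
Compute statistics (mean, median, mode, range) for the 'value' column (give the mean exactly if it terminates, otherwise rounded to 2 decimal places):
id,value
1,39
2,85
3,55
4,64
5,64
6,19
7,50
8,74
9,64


Data: [39, 85, 55, 64, 64, 19, 50, 74, 64]
Count: 9
Sum: 514
Mean: 514/9 ≈ 57.11 (rounded to 2 decimal places)
Sorted: [19, 39, 50, 55, 64, 64, 64, 74, 85]
Median: 64.0
Mode: 64 (3 times)
Range: 85 - 19 = 66
Min: 19, Max: 85

mean≈57.11, median=64.0, mode=64, range=66


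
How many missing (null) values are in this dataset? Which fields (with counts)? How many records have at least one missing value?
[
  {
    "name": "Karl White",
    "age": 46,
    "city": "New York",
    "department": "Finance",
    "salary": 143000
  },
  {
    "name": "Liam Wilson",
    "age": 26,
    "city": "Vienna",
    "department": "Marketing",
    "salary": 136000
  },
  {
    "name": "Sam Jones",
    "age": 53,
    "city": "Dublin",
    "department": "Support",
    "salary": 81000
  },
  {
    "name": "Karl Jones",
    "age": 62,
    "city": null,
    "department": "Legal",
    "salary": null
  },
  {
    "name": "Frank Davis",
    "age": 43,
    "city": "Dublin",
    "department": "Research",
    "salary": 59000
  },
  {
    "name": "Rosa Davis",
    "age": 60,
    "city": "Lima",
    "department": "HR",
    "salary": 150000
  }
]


Checking for missing (null) values in 6 records:

  Karl White: complete
  Liam Wilson: complete
  Sam Jones: complete
  Karl Jones: city, salary
  Frank Davis: complete
  Rosa Davis: complete

Per field:
  name: 0 missing
  age: 0 missing
  city: 1 missing
  department: 0 missing
  salary: 1 missing

Total missing values: 2
Records with any missing: 1

2 missing values (city: 1, salary: 1); 1 incomplete records


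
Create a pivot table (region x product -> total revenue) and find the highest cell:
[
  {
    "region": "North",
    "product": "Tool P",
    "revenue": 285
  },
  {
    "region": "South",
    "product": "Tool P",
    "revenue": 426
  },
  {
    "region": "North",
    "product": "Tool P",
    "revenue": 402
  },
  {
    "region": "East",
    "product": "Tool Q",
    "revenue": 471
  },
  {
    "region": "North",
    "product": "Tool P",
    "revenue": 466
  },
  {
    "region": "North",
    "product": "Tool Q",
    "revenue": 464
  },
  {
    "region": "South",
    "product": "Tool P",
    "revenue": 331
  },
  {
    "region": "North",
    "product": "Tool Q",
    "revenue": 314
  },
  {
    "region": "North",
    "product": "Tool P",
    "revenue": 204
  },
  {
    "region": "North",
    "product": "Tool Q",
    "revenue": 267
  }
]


Pivot: region (rows) x product (columns) -> total revenue

     Tool P        Tool Q      
East             0           471  
North         1357          1045  
South          757             0  

Highest: North / Tool P = $1357

North / Tool P = $1357


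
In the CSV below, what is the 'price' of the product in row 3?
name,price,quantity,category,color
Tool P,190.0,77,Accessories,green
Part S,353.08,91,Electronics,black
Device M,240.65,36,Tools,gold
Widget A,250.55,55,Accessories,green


Query: Row 3 ('Device M'), column 'price'
Value: 240.65

240.65


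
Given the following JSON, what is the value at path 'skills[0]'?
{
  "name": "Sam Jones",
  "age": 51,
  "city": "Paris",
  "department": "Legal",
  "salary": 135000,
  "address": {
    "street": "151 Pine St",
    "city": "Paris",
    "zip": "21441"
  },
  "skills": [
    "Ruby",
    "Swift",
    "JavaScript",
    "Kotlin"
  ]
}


Query: skills[0]
Path: skills -> first element
Value: Ruby

Ruby


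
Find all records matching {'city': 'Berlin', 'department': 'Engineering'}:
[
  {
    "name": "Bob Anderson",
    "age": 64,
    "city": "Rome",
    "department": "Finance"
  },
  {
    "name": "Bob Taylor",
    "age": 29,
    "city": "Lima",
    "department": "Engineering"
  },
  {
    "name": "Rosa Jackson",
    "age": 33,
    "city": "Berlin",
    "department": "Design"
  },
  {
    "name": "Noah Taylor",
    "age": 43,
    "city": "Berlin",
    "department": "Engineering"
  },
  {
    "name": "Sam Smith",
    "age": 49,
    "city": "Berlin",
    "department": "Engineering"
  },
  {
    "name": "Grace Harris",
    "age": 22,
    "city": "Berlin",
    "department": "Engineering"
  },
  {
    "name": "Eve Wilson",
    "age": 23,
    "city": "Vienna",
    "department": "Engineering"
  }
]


Search criteria: {'city': 'Berlin', 'department': 'Engineering'}

Checking 7 records:
  Bob Anderson: {city: Rome, department: Finance}
  Bob Taylor: {city: Lima, department: Engineering}
  Rosa Jackson: {city: Berlin, department: Design}
  Noah Taylor: {city: Berlin, department: Engineering} <-- MATCH
  Sam Smith: {city: Berlin, department: Engineering} <-- MATCH
  Grace Harris: {city: Berlin, department: Engineering} <-- MATCH
  Eve Wilson: {city: Vienna, department: Engineering}

Matches: ["Noah Taylor", "Sam Smith", "Grace Harris"]

["Noah Taylor", "Sam Smith", "Grace Harris"]


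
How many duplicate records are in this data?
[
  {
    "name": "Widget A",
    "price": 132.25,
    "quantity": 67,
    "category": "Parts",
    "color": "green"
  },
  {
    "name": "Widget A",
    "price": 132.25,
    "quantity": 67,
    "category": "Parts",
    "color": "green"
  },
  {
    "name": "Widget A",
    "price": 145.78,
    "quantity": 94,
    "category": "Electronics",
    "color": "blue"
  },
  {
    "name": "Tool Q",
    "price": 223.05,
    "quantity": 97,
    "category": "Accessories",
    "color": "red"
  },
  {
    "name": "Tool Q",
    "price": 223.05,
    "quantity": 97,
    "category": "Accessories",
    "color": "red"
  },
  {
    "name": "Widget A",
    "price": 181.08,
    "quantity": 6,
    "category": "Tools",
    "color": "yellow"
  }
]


Checking 6 records for duplicates:

  Row 1: Widget A ($132.25, qty 67)
  Row 2: Widget A ($132.25, qty 67) <-- DUPLICATE
  Row 3: Widget A ($145.78, qty 94)
  Row 4: Tool Q ($223.05, qty 97)
  Row 5: Tool Q ($223.05, qty 97) <-- DUPLICATE
  Row 6: Widget A ($181.08, qty 6)

Duplicates found: 2
Unique records: 4

2 duplicates, 4 unique


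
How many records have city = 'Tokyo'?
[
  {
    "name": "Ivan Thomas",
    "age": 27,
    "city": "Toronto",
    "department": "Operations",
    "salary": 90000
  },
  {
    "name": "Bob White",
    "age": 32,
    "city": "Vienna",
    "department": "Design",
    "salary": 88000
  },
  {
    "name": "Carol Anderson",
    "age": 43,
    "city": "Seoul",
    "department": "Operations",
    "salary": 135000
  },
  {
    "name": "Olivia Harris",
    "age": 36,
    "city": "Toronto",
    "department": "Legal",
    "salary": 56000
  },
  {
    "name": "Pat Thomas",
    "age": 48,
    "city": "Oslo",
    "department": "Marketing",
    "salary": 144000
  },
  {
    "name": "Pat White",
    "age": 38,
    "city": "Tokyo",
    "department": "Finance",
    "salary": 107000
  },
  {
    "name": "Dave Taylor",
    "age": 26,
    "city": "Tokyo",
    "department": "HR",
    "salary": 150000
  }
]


Data: 7 records
Condition: city = 'Tokyo'

Checking each record:
  Ivan Thomas: Toronto
  Bob White: Vienna
  Carol Anderson: Seoul
  Olivia Harris: Toronto
  Pat Thomas: Oslo
  Pat White: Tokyo MATCH
  Dave Taylor: Tokyo MATCH

Count: 2

2


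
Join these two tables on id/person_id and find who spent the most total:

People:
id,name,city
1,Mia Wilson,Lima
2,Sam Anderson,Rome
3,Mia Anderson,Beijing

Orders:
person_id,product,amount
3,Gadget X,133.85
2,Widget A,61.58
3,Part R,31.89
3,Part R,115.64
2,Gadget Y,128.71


Join on: people.id = orders.person_id

Joined rows:
  Mia Anderson (Beijing) bought Gadget X for $133.85
  Sam Anderson (Rome) bought Widget A for $61.58
  Mia Anderson (Beijing) bought Part R for $31.89
  Mia Anderson (Beijing) bought Part R for $115.64
  Sam Anderson (Rome) bought Gadget Y for $128.71

Total per person:
  Mia Anderson: $281.38
  Sam Anderson: $190.29

Top spender: Mia Anderson ($281.38)

Mia Anderson ($281.38)


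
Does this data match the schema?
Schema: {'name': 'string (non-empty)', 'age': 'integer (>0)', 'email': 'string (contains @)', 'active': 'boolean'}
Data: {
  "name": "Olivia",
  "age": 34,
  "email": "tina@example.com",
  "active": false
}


Validating each field against schema:
  name: OK (non-empty string)
  age: OK (positive integer)
  email: OK (string with @)
  active: OK (boolean)

Result: VALID

VALID


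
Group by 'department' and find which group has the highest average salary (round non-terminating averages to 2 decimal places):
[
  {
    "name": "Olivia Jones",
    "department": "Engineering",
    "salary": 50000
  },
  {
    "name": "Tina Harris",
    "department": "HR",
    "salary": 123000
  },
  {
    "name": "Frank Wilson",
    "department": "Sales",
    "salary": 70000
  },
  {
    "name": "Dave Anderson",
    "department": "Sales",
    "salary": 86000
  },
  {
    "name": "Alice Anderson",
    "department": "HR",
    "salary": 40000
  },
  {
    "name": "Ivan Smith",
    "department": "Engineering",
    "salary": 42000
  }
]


Group by: department

Groups:
  Engineering: 2 people, avg salary = 92000/2 = $46000
  HR: 2 people, avg salary = 163000/2 = $81500
  Sales: 2 people, avg salary = 156000/2 = $78000

Highest average salary: HR ($81500)

HR ($81500)


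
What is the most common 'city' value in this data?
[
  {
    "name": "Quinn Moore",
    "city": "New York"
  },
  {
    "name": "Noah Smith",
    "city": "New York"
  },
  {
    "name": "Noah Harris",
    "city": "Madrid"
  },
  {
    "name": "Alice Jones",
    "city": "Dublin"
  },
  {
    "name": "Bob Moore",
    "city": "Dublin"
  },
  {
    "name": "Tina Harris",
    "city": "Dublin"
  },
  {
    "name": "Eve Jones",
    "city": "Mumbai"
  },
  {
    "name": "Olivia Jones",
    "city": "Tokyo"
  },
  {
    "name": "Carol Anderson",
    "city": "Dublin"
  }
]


Counting 'city' values across 9 records:

  Dublin: 4 ####
  New York: 2 ##
  Madrid: 1 #
  Mumbai: 1 #
  Tokyo: 1 #

Most common: Dublin (4 times)

Dublin (4 times)


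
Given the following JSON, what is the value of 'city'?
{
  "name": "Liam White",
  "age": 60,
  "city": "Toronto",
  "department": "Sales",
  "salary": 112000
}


Looking up field 'city'
Value: Toronto

Toronto
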